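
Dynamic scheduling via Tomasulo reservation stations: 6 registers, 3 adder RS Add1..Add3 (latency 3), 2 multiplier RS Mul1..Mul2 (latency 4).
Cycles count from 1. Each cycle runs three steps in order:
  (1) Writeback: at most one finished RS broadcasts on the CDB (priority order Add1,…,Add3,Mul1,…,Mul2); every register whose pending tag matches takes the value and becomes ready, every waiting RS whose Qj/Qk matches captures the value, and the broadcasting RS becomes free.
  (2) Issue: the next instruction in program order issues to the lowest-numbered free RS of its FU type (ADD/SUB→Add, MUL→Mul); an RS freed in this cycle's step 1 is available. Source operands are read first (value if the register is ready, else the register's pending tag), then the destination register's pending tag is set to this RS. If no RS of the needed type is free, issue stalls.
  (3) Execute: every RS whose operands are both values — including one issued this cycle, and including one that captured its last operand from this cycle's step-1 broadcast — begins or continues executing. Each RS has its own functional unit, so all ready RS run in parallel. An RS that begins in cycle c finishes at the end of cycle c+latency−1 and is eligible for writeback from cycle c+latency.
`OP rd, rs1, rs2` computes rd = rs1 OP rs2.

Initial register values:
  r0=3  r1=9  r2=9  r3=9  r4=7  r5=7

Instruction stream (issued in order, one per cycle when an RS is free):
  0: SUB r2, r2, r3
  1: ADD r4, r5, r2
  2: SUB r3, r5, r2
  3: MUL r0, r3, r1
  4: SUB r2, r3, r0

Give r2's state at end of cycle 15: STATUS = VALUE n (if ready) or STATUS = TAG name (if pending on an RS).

STATUS = VALUE -56

  c1: issue SUB r2<-Add1  regs: r0:3,r1:9,r2:Add1,r3:9,r4:7,r5:7
  c2: issue ADD r4<-Add2  regs: r0:3,r1:9,r2:Add1,r3:9,r4:Add2,r5:7
  c3: issue SUB r3<-Add3  regs: r0:3,r1:9,r2:Add1,r3:Add3,r4:Add2,r5:7
  c4: CDB Add1=0; issue MUL r0<-Mul1  regs: r0:Mul1,r1:9,r2:0,r3:Add3,r4:Add2,r5:7
  c5: issue SUB r2<-Add1  regs: r0:Mul1,r1:9,r2:Add1,r3:Add3,r4:Add2,r5:7
  c6: -  regs: r0:Mul1,r1:9,r2:Add1,r3:Add3,r4:Add2,r5:7
  c7: CDB Add2=7  regs: r0:Mul1,r1:9,r2:Add1,r3:Add3,r4:7,r5:7
  c8: CDB Add3=7  regs: r0:Mul1,r1:9,r2:Add1,r3:7,r4:7,r5:7
  c9: -  regs: r0:Mul1,r1:9,r2:Add1,r3:7,r4:7,r5:7
  c10: -  regs: r0:Mul1,r1:9,r2:Add1,r3:7,r4:7,r5:7
  c11: -  regs: r0:Mul1,r1:9,r2:Add1,r3:7,r4:7,r5:7
  c12: CDB Mul1=63  regs: r0:63,r1:9,r2:Add1,r3:7,r4:7,r5:7
  c13: -  regs: r0:63,r1:9,r2:Add1,r3:7,r4:7,r5:7
  c14: -  regs: r0:63,r1:9,r2:Add1,r3:7,r4:7,r5:7
  c15: CDB Add1=-56  regs: r0:63,r1:9,r2:-56,r3:7,r4:7,r5:7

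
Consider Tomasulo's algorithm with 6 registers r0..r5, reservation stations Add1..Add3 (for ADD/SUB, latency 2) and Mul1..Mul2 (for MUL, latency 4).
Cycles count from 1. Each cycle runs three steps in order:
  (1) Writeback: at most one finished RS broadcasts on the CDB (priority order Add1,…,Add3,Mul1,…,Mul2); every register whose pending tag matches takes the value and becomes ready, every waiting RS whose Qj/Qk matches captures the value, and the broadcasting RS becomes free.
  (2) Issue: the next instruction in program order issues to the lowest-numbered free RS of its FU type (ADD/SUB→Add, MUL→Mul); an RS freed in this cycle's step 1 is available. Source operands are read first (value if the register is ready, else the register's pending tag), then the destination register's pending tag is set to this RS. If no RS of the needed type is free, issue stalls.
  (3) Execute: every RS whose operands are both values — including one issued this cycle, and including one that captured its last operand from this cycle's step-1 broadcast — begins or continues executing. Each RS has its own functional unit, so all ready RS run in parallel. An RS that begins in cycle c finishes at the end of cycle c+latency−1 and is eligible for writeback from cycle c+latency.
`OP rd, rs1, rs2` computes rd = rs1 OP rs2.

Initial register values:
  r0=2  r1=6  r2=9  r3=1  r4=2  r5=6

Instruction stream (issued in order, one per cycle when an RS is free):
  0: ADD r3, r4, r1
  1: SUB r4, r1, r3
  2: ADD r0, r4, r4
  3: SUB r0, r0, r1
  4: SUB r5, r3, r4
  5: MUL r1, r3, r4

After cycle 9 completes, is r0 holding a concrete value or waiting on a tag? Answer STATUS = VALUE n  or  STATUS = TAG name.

STATUS = VALUE -10

  c1: issue ADD r3<-Add1  regs: r0:2,r1:6,r2:9,r3:Add1,r4:2,r5:6
  c2: issue SUB r4<-Add2  regs: r0:2,r1:6,r2:9,r3:Add1,r4:Add2,r5:6
  c3: CDB Add1=8; issue ADD r0<-Add1  regs: r0:Add1,r1:6,r2:9,r3:8,r4:Add2,r5:6
  c4: issue SUB r0<-Add3  regs: r0:Add3,r1:6,r2:9,r3:8,r4:Add2,r5:6
  c5: CDB Add2=-2; issue SUB r5<-Add2  regs: r0:Add3,r1:6,r2:9,r3:8,r4:-2,r5:Add2
  c6: issue MUL r1<-Mul1  regs: r0:Add3,r1:Mul1,r2:9,r3:8,r4:-2,r5:Add2
  c7: CDB Add1=-4  regs: r0:Add3,r1:Mul1,r2:9,r3:8,r4:-2,r5:Add2
  c8: CDB Add2=10  regs: r0:Add3,r1:Mul1,r2:9,r3:8,r4:-2,r5:10
  c9: CDB Add3=-10  regs: r0:-10,r1:Mul1,r2:9,r3:8,r4:-2,r5:10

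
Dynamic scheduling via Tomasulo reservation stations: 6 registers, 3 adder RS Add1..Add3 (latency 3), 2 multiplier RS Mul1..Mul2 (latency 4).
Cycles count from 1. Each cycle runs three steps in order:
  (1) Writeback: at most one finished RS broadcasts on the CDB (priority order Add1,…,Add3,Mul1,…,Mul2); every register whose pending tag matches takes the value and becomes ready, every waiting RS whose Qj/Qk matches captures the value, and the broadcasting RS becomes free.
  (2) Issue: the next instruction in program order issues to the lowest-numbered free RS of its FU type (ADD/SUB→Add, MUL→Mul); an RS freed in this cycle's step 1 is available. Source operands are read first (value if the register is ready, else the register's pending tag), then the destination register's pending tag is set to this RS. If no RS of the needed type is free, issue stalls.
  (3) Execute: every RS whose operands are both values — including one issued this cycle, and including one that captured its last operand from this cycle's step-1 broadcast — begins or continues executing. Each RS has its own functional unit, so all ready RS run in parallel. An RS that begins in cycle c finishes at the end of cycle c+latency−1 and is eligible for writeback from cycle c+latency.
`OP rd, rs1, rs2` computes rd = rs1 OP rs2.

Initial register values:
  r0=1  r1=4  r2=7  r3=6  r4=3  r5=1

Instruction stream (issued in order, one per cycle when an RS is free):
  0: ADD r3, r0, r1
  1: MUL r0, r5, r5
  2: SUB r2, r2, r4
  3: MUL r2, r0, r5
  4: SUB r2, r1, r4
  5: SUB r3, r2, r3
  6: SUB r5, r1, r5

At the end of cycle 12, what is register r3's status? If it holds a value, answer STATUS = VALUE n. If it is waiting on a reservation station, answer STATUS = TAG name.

c1: issue ADD r3<-Add1 | r0:1,r1:4,r2:7,r3:Add1,r4:3,r5:1
c2: issue MUL r0<-Mul1 | r0:Mul1,r1:4,r2:7,r3:Add1,r4:3,r5:1
c3: issue SUB r2<-Add2 | r0:Mul1,r1:4,r2:Add2,r3:Add1,r4:3,r5:1
c4: CDB Add1=5; issue MUL r2<-Mul2 | r0:Mul1,r1:4,r2:Mul2,r3:5,r4:3,r5:1
c5: issue SUB r2<-Add1 | r0:Mul1,r1:4,r2:Add1,r3:5,r4:3,r5:1
c6: CDB Add2=4; issue SUB r3<-Add2 | r0:Mul1,r1:4,r2:Add1,r3:Add2,r4:3,r5:1
c7: CDB Mul1=1; issue SUB r5<-Add3 | r0:1,r1:4,r2:Add1,r3:Add2,r4:3,r5:Add3
c8: CDB Add1=1 | r0:1,r1:4,r2:1,r3:Add2,r4:3,r5:Add3
c9: - | r0:1,r1:4,r2:1,r3:Add2,r4:3,r5:Add3
c10: CDB Add3=3 | r0:1,r1:4,r2:1,r3:Add2,r4:3,r5:3
c11: CDB Add2=-4 | r0:1,r1:4,r2:1,r3:-4,r4:3,r5:3
c12: CDB Mul2=1 | r0:1,r1:4,r2:1,r3:-4,r4:3,r5:3

STATUS = VALUE -4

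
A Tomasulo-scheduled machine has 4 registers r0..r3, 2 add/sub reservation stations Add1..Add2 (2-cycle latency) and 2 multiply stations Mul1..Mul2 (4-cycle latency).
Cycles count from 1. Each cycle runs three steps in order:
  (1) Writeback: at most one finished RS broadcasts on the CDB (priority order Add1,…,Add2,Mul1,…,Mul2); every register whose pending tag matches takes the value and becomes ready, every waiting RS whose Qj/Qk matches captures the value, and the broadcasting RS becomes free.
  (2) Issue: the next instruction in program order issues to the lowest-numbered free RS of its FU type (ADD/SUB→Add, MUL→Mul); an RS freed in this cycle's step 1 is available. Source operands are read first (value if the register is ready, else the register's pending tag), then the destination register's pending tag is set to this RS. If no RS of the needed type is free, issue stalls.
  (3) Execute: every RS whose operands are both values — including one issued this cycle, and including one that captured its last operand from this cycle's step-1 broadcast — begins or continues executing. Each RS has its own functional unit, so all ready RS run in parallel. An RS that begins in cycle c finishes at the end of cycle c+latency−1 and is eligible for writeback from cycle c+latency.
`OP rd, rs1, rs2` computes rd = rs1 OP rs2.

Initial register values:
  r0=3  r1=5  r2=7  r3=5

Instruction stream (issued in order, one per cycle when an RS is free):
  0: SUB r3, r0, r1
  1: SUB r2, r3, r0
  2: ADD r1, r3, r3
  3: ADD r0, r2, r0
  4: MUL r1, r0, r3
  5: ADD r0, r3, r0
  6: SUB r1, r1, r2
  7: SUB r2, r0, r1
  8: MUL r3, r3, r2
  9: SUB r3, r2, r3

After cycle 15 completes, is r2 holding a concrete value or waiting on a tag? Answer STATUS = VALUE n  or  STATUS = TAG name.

  c1: issue SUB r3<-Add1  regs: r0:3,r1:5,r2:7,r3:Add1
  c2: issue SUB r2<-Add2  regs: r0:3,r1:5,r2:Add2,r3:Add1
  c3: CDB Add1=-2; issue ADD r1<-Add1  regs: r0:3,r1:Add1,r2:Add2,r3:-2
  c4: stall  regs: r0:3,r1:Add1,r2:Add2,r3:-2
  c5: CDB Add1=-4; issue ADD r0<-Add1  regs: r0:Add1,r1:-4,r2:Add2,r3:-2
  c6: CDB Add2=-5; issue MUL r1<-Mul1  regs: r0:Add1,r1:Mul1,r2:-5,r3:-2
  c7: issue ADD r0<-Add2  regs: r0:Add2,r1:Mul1,r2:-5,r3:-2
  c8: CDB Add1=-2; issue SUB r1<-Add1  regs: r0:Add2,r1:Add1,r2:-5,r3:-2
  c9: stall  regs: r0:Add2,r1:Add1,r2:-5,r3:-2
  c10: CDB Add2=-4; issue SUB r2<-Add2  regs: r0:-4,r1:Add1,r2:Add2,r3:-2
  c11: issue MUL r3<-Mul2  regs: r0:-4,r1:Add1,r2:Add2,r3:Mul2
  c12: CDB Mul1=4; stall  regs: r0:-4,r1:Add1,r2:Add2,r3:Mul2
  c13: stall  regs: r0:-4,r1:Add1,r2:Add2,r3:Mul2
  c14: CDB Add1=9; issue SUB r3<-Add1  regs: r0:-4,r1:9,r2:Add2,r3:Add1
  c15: -  regs: r0:-4,r1:9,r2:Add2,r3:Add1

STATUS = TAG Add2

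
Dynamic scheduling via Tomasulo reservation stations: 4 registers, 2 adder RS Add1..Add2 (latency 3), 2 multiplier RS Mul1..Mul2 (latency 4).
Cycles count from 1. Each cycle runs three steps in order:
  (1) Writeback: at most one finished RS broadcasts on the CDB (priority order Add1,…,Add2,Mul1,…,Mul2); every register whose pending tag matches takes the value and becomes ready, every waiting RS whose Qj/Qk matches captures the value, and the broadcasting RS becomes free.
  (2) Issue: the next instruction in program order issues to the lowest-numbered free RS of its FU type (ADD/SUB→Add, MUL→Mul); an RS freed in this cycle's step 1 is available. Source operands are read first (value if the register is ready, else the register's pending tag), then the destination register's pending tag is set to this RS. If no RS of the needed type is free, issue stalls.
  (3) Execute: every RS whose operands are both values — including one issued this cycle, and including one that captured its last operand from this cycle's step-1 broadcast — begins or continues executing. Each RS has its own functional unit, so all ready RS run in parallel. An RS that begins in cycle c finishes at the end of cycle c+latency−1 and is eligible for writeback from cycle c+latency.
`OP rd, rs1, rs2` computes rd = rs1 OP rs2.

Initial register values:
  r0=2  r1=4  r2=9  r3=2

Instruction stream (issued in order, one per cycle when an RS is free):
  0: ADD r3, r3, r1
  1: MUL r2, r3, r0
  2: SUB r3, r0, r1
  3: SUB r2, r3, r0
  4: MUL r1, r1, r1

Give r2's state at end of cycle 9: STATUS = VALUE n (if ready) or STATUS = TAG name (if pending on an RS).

STATUS = VALUE -4

  c1: issue ADD r3<-Add1  regs: r0:2,r1:4,r2:9,r3:Add1
  c2: issue MUL r2<-Mul1  regs: r0:2,r1:4,r2:Mul1,r3:Add1
  c3: issue SUB r3<-Add2  regs: r0:2,r1:4,r2:Mul1,r3:Add2
  c4: CDB Add1=6; issue SUB r2<-Add1  regs: r0:2,r1:4,r2:Add1,r3:Add2
  c5: issue MUL r1<-Mul2  regs: r0:2,r1:Mul2,r2:Add1,r3:Add2
  c6: CDB Add2=-2  regs: r0:2,r1:Mul2,r2:Add1,r3:-2
  c7: -  regs: r0:2,r1:Mul2,r2:Add1,r3:-2
  c8: CDB Mul1=12  regs: r0:2,r1:Mul2,r2:Add1,r3:-2
  c9: CDB Add1=-4  regs: r0:2,r1:Mul2,r2:-4,r3:-2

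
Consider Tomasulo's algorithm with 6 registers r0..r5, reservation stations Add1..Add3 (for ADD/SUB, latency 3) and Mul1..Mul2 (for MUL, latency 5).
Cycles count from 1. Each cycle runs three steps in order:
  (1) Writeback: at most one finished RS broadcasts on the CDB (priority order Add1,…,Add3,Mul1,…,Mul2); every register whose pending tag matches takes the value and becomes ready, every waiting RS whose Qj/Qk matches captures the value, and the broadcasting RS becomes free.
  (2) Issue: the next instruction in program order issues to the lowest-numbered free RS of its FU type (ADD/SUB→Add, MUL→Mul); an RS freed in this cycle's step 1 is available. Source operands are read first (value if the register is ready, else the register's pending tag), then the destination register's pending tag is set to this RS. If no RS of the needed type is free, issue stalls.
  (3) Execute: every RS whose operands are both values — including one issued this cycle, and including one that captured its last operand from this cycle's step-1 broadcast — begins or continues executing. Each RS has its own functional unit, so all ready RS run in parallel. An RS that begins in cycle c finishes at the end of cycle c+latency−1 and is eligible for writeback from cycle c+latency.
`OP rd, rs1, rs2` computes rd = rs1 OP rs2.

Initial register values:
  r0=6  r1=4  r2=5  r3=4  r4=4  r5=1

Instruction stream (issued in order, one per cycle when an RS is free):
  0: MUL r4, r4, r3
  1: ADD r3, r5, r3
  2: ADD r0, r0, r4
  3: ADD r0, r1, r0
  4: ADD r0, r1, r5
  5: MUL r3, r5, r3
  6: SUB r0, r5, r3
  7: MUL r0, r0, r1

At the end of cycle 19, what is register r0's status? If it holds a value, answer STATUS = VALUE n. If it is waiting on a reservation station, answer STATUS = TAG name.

STATUS = VALUE -16

c1: issue MUL r4<-Mul1 | r0:6,r1:4,r2:5,r3:4,r4:Mul1,r5:1
c2: issue ADD r3<-Add1 | r0:6,r1:4,r2:5,r3:Add1,r4:Mul1,r5:1
c3: issue ADD r0<-Add2 | r0:Add2,r1:4,r2:5,r3:Add1,r4:Mul1,r5:1
c4: issue ADD r0<-Add3 | r0:Add3,r1:4,r2:5,r3:Add1,r4:Mul1,r5:1
c5: CDB Add1=5; issue ADD r0<-Add1 | r0:Add1,r1:4,r2:5,r3:5,r4:Mul1,r5:1
c6: CDB Mul1=16; issue MUL r3<-Mul1 | r0:Add1,r1:4,r2:5,r3:Mul1,r4:16,r5:1
c7: stall | r0:Add1,r1:4,r2:5,r3:Mul1,r4:16,r5:1
c8: CDB Add1=5; issue SUB r0<-Add1 | r0:Add1,r1:4,r2:5,r3:Mul1,r4:16,r5:1
c9: CDB Add2=22; issue MUL r0<-Mul2 | r0:Mul2,r1:4,r2:5,r3:Mul1,r4:16,r5:1
c10: - | r0:Mul2,r1:4,r2:5,r3:Mul1,r4:16,r5:1
c11: CDB Mul1=5 | r0:Mul2,r1:4,r2:5,r3:5,r4:16,r5:1
c12: CDB Add3=26 | r0:Mul2,r1:4,r2:5,r3:5,r4:16,r5:1
c13: - | r0:Mul2,r1:4,r2:5,r3:5,r4:16,r5:1
c14: CDB Add1=-4 | r0:Mul2,r1:4,r2:5,r3:5,r4:16,r5:1
c15: - | r0:Mul2,r1:4,r2:5,r3:5,r4:16,r5:1
c16: - | r0:Mul2,r1:4,r2:5,r3:5,r4:16,r5:1
c17: - | r0:Mul2,r1:4,r2:5,r3:5,r4:16,r5:1
c18: - | r0:Mul2,r1:4,r2:5,r3:5,r4:16,r5:1
c19: CDB Mul2=-16 | r0:-16,r1:4,r2:5,r3:5,r4:16,r5:1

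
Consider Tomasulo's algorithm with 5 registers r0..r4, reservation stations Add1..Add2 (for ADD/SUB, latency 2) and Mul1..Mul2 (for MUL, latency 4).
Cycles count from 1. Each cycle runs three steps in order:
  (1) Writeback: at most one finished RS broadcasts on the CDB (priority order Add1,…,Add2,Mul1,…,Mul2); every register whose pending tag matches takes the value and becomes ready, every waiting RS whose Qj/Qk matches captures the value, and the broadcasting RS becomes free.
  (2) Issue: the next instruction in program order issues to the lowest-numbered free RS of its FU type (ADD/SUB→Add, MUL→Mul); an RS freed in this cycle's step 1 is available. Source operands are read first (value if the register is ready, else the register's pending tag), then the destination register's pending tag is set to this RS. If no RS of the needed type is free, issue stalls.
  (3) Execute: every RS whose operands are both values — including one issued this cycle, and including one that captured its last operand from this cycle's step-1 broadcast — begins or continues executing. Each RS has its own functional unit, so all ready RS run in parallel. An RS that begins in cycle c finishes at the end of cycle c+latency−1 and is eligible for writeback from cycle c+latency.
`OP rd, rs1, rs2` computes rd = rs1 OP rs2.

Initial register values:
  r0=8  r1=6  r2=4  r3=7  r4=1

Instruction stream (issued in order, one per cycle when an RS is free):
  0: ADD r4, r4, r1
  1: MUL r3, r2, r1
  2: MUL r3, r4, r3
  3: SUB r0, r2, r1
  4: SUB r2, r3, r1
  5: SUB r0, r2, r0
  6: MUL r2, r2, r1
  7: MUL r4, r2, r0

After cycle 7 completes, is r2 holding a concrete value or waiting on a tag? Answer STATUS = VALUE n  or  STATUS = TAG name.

  c1: issue ADD r4<-Add1  regs: r0:8,r1:6,r2:4,r3:7,r4:Add1
  c2: issue MUL r3<-Mul1  regs: r0:8,r1:6,r2:4,r3:Mul1,r4:Add1
  c3: CDB Add1=7; issue MUL r3<-Mul2  regs: r0:8,r1:6,r2:4,r3:Mul2,r4:7
  c4: issue SUB r0<-Add1  regs: r0:Add1,r1:6,r2:4,r3:Mul2,r4:7
  c5: issue SUB r2<-Add2  regs: r0:Add1,r1:6,r2:Add2,r3:Mul2,r4:7
  c6: CDB Add1=-2; issue SUB r0<-Add1  regs: r0:Add1,r1:6,r2:Add2,r3:Mul2,r4:7
  c7: CDB Mul1=24; issue MUL r2<-Mul1  regs: r0:Add1,r1:6,r2:Mul1,r3:Mul2,r4:7

STATUS = TAG Mul1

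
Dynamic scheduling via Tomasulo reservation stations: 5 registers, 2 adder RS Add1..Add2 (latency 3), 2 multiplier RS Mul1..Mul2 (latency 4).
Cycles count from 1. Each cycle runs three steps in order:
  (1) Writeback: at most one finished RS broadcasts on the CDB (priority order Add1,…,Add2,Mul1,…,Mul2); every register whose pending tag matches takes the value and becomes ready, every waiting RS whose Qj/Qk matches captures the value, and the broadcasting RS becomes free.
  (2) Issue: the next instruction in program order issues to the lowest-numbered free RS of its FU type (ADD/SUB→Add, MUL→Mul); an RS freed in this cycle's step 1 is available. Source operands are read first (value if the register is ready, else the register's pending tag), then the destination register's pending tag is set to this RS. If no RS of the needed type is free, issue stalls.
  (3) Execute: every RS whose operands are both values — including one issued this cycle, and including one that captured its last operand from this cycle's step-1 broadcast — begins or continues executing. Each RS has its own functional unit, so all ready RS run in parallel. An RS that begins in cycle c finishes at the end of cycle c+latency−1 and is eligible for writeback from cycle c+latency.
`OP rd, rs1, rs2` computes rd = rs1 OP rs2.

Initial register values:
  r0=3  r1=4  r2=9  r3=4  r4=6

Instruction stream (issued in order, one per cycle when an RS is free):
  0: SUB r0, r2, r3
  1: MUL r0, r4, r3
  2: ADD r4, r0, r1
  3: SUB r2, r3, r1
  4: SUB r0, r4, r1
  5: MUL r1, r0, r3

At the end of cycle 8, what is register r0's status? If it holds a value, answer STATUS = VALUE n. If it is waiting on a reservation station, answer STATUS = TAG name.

cycle 1: issue SUB r0<-Add1 // r0:Add1,r1:4,r2:9,r3:4,r4:6
cycle 2: issue MUL r0<-Mul1 // r0:Mul1,r1:4,r2:9,r3:4,r4:6
cycle 3: issue ADD r4<-Add2 // r0:Mul1,r1:4,r2:9,r3:4,r4:Add2
cycle 4: CDB Add1=5; issue SUB r2<-Add1 // r0:Mul1,r1:4,r2:Add1,r3:4,r4:Add2
cycle 5: stall // r0:Mul1,r1:4,r2:Add1,r3:4,r4:Add2
cycle 6: CDB Mul1=24; stall // r0:24,r1:4,r2:Add1,r3:4,r4:Add2
cycle 7: CDB Add1=0; issue SUB r0<-Add1 // r0:Add1,r1:4,r2:0,r3:4,r4:Add2
cycle 8: issue MUL r1<-Mul1 // r0:Add1,r1:Mul1,r2:0,r3:4,r4:Add2

STATUS = TAG Add1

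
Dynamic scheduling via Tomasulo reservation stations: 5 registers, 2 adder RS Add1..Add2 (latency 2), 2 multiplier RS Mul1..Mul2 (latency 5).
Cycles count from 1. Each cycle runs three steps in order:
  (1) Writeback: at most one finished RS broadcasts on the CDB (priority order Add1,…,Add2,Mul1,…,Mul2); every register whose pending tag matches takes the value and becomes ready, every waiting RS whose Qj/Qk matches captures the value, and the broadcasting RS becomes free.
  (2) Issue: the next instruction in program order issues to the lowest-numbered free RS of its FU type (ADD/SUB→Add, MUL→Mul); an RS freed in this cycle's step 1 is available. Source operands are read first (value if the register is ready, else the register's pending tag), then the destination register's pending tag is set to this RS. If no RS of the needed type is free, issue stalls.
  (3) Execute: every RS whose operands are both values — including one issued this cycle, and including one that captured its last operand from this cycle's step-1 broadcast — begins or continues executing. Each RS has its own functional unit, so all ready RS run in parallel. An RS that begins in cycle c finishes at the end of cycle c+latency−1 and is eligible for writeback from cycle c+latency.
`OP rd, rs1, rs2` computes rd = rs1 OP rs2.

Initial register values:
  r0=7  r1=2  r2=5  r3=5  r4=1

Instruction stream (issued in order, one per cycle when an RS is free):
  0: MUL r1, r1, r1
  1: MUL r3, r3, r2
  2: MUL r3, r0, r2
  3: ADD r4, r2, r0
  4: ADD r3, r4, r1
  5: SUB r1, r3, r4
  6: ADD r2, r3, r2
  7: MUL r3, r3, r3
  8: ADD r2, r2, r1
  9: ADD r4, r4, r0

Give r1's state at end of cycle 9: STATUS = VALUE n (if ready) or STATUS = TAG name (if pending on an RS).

STATUS = TAG Add1

  c1: issue MUL r1<-Mul1  regs: r0:7,r1:Mul1,r2:5,r3:5,r4:1
  c2: issue MUL r3<-Mul2  regs: r0:7,r1:Mul1,r2:5,r3:Mul2,r4:1
  c3: stall  regs: r0:7,r1:Mul1,r2:5,r3:Mul2,r4:1
  c4: stall  regs: r0:7,r1:Mul1,r2:5,r3:Mul2,r4:1
  c5: stall  regs: r0:7,r1:Mul1,r2:5,r3:Mul2,r4:1
  c6: CDB Mul1=4; issue MUL r3<-Mul1  regs: r0:7,r1:4,r2:5,r3:Mul1,r4:1
  c7: CDB Mul2=25; issue ADD r4<-Add1  regs: r0:7,r1:4,r2:5,r3:Mul1,r4:Add1
  c8: issue ADD r3<-Add2  regs: r0:7,r1:4,r2:5,r3:Add2,r4:Add1
  c9: CDB Add1=12; issue SUB r1<-Add1  regs: r0:7,r1:Add1,r2:5,r3:Add2,r4:12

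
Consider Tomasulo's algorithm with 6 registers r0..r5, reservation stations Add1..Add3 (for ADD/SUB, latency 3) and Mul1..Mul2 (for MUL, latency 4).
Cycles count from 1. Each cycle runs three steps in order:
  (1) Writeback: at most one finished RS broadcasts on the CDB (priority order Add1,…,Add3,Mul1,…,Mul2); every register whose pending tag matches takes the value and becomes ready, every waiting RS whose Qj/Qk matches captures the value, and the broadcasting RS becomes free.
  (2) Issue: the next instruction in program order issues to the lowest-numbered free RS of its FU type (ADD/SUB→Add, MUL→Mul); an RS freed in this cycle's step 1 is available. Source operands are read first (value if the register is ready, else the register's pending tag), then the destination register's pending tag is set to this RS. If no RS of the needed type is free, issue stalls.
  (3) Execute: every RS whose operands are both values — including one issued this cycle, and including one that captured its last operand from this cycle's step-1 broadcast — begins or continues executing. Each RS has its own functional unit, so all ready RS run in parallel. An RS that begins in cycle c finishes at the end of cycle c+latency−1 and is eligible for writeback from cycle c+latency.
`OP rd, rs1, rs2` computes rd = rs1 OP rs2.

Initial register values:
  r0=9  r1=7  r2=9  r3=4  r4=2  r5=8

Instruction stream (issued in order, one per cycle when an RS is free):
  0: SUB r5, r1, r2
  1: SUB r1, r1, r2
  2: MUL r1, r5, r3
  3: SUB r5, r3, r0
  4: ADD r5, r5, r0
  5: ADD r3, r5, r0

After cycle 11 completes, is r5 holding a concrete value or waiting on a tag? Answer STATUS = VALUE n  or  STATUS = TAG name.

cycle 1: issue SUB r5<-Add1 // r0:9,r1:7,r2:9,r3:4,r4:2,r5:Add1
cycle 2: issue SUB r1<-Add2 // r0:9,r1:Add2,r2:9,r3:4,r4:2,r5:Add1
cycle 3: issue MUL r1<-Mul1 // r0:9,r1:Mul1,r2:9,r3:4,r4:2,r5:Add1
cycle 4: CDB Add1=-2; issue SUB r5<-Add1 // r0:9,r1:Mul1,r2:9,r3:4,r4:2,r5:Add1
cycle 5: CDB Add2=-2; issue ADD r5<-Add2 // r0:9,r1:Mul1,r2:9,r3:4,r4:2,r5:Add2
cycle 6: issue ADD r3<-Add3 // r0:9,r1:Mul1,r2:9,r3:Add3,r4:2,r5:Add2
cycle 7: CDB Add1=-5 // r0:9,r1:Mul1,r2:9,r3:Add3,r4:2,r5:Add2
cycle 8: CDB Mul1=-8 // r0:9,r1:-8,r2:9,r3:Add3,r4:2,r5:Add2
cycle 9: - // r0:9,r1:-8,r2:9,r3:Add3,r4:2,r5:Add2
cycle 10: CDB Add2=4 // r0:9,r1:-8,r2:9,r3:Add3,r4:2,r5:4
cycle 11: - // r0:9,r1:-8,r2:9,r3:Add3,r4:2,r5:4

STATUS = VALUE 4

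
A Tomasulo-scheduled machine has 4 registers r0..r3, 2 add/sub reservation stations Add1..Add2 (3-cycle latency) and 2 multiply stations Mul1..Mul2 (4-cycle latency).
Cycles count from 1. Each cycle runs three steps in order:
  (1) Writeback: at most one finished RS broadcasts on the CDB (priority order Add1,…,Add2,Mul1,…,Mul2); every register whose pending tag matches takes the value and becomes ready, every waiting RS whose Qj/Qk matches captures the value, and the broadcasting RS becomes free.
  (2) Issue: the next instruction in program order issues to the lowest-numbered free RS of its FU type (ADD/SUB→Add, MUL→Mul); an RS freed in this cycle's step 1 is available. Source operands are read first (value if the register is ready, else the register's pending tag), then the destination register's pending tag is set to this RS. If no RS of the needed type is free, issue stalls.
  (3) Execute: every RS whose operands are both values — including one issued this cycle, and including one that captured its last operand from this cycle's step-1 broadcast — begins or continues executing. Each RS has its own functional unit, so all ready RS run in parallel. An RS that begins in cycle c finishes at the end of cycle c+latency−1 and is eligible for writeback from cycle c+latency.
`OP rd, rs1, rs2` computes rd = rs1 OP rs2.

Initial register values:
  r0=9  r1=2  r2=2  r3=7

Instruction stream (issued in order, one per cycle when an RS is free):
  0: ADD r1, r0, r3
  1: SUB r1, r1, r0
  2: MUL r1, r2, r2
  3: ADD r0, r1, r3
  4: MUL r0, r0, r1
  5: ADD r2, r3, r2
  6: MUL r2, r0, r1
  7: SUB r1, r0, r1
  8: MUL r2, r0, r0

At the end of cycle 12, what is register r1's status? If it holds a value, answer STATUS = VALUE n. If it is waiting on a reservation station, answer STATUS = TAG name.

STATUS = TAG Add2

c1: issue ADD r1<-Add1 | r0:9,r1:Add1,r2:2,r3:7
c2: issue SUB r1<-Add2 | r0:9,r1:Add2,r2:2,r3:7
c3: issue MUL r1<-Mul1 | r0:9,r1:Mul1,r2:2,r3:7
c4: CDB Add1=16; issue ADD r0<-Add1 | r0:Add1,r1:Mul1,r2:2,r3:7
c5: issue MUL r0<-Mul2 | r0:Mul2,r1:Mul1,r2:2,r3:7
c6: stall | r0:Mul2,r1:Mul1,r2:2,r3:7
c7: CDB Add2=7; issue ADD r2<-Add2 | r0:Mul2,r1:Mul1,r2:Add2,r3:7
c8: CDB Mul1=4; issue MUL r2<-Mul1 | r0:Mul2,r1:4,r2:Mul1,r3:7
c9: stall | r0:Mul2,r1:4,r2:Mul1,r3:7
c10: CDB Add2=9; issue SUB r1<-Add2 | r0:Mul2,r1:Add2,r2:Mul1,r3:7
c11: CDB Add1=11; stall | r0:Mul2,r1:Add2,r2:Mul1,r3:7
c12: stall | r0:Mul2,r1:Add2,r2:Mul1,r3:7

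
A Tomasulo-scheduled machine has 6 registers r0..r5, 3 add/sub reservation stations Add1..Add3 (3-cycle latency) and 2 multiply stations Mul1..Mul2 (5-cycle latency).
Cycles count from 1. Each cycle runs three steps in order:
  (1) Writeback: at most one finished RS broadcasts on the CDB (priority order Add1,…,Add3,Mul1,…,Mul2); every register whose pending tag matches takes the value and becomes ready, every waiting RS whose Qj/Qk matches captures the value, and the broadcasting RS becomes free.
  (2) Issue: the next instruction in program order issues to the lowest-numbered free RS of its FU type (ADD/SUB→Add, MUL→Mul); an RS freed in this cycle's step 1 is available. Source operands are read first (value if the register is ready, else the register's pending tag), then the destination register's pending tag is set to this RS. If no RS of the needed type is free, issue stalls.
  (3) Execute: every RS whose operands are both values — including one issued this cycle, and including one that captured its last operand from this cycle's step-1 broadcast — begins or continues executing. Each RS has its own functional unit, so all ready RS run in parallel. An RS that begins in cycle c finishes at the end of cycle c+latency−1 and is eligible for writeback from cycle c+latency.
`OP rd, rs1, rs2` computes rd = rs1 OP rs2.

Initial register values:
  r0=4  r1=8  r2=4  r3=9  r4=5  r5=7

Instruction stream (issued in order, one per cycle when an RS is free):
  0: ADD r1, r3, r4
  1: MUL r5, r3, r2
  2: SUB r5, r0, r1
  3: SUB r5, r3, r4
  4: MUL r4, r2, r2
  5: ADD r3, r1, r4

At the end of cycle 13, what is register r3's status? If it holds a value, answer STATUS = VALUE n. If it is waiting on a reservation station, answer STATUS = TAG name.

STATUS = VALUE 30

cycle 1: issue ADD r1<-Add1 // r0:4,r1:Add1,r2:4,r3:9,r4:5,r5:7
cycle 2: issue MUL r5<-Mul1 // r0:4,r1:Add1,r2:4,r3:9,r4:5,r5:Mul1
cycle 3: issue SUB r5<-Add2 // r0:4,r1:Add1,r2:4,r3:9,r4:5,r5:Add2
cycle 4: CDB Add1=14; issue SUB r5<-Add1 // r0:4,r1:14,r2:4,r3:9,r4:5,r5:Add1
cycle 5: issue MUL r4<-Mul2 // r0:4,r1:14,r2:4,r3:9,r4:Mul2,r5:Add1
cycle 6: issue ADD r3<-Add3 // r0:4,r1:14,r2:4,r3:Add3,r4:Mul2,r5:Add1
cycle 7: CDB Add1=4 // r0:4,r1:14,r2:4,r3:Add3,r4:Mul2,r5:4
cycle 8: CDB Add2=-10 // r0:4,r1:14,r2:4,r3:Add3,r4:Mul2,r5:4
cycle 9: CDB Mul1=36 // r0:4,r1:14,r2:4,r3:Add3,r4:Mul2,r5:4
cycle 10: CDB Mul2=16 // r0:4,r1:14,r2:4,r3:Add3,r4:16,r5:4
cycle 11: - // r0:4,r1:14,r2:4,r3:Add3,r4:16,r5:4
cycle 12: - // r0:4,r1:14,r2:4,r3:Add3,r4:16,r5:4
cycle 13: CDB Add3=30 // r0:4,r1:14,r2:4,r3:30,r4:16,r5:4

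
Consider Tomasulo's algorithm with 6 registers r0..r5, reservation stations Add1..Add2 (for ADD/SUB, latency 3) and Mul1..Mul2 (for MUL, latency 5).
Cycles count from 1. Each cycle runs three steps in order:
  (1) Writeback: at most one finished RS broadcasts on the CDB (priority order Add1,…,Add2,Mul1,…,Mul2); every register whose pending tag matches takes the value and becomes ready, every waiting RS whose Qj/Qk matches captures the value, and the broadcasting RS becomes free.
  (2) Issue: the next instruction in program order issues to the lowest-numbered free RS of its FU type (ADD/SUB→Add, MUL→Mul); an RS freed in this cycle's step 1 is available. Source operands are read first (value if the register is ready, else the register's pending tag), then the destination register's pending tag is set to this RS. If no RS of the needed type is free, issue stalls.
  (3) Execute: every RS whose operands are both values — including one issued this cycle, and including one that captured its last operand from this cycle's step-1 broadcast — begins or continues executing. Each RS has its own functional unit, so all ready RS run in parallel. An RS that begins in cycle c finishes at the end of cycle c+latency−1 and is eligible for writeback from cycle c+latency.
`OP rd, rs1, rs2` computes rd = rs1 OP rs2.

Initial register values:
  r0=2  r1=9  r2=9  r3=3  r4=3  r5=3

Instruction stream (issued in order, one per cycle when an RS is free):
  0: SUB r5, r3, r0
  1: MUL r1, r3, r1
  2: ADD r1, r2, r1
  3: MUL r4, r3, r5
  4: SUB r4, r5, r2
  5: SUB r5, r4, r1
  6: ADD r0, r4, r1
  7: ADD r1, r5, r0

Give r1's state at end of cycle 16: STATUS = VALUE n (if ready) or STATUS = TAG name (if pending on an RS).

c1: issue SUB r5<-Add1 | r0:2,r1:9,r2:9,r3:3,r4:3,r5:Add1
c2: issue MUL r1<-Mul1 | r0:2,r1:Mul1,r2:9,r3:3,r4:3,r5:Add1
c3: issue ADD r1<-Add2 | r0:2,r1:Add2,r2:9,r3:3,r4:3,r5:Add1
c4: CDB Add1=1; issue MUL r4<-Mul2 | r0:2,r1:Add2,r2:9,r3:3,r4:Mul2,r5:1
c5: issue SUB r4<-Add1 | r0:2,r1:Add2,r2:9,r3:3,r4:Add1,r5:1
c6: stall | r0:2,r1:Add2,r2:9,r3:3,r4:Add1,r5:1
c7: CDB Mul1=27; stall | r0:2,r1:Add2,r2:9,r3:3,r4:Add1,r5:1
c8: CDB Add1=-8; issue SUB r5<-Add1 | r0:2,r1:Add2,r2:9,r3:3,r4:-8,r5:Add1
c9: CDB Mul2=3; stall | r0:2,r1:Add2,r2:9,r3:3,r4:-8,r5:Add1
c10: CDB Add2=36; issue ADD r0<-Add2 | r0:Add2,r1:36,r2:9,r3:3,r4:-8,r5:Add1
c11: stall | r0:Add2,r1:36,r2:9,r3:3,r4:-8,r5:Add1
c12: stall | r0:Add2,r1:36,r2:9,r3:3,r4:-8,r5:Add1
c13: CDB Add1=-44; issue ADD r1<-Add1 | r0:Add2,r1:Add1,r2:9,r3:3,r4:-8,r5:-44
c14: CDB Add2=28 | r0:28,r1:Add1,r2:9,r3:3,r4:-8,r5:-44
c15: - | r0:28,r1:Add1,r2:9,r3:3,r4:-8,r5:-44
c16: - | r0:28,r1:Add1,r2:9,r3:3,r4:-8,r5:-44

STATUS = TAG Add1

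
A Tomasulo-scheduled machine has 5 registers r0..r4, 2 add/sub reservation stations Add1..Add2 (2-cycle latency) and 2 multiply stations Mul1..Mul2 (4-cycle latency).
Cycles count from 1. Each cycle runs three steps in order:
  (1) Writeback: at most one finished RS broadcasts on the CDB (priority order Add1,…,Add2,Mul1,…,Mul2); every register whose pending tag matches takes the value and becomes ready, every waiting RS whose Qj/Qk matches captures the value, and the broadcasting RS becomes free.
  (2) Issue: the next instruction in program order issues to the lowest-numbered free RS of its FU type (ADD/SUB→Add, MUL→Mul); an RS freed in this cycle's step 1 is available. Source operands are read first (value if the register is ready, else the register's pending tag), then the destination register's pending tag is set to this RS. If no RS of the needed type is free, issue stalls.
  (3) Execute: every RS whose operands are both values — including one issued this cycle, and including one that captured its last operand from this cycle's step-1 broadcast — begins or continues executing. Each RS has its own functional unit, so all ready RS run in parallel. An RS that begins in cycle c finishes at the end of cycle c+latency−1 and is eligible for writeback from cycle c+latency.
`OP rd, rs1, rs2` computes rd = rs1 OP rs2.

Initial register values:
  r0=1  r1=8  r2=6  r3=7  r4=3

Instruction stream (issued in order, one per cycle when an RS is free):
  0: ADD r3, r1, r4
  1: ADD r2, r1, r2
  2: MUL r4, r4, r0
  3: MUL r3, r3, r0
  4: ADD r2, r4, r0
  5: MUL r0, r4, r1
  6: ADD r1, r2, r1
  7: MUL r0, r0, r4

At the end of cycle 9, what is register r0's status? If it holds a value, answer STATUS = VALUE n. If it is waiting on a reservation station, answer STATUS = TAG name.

c1: issue ADD r3<-Add1 | r0:1,r1:8,r2:6,r3:Add1,r4:3
c2: issue ADD r2<-Add2 | r0:1,r1:8,r2:Add2,r3:Add1,r4:3
c3: CDB Add1=11; issue MUL r4<-Mul1 | r0:1,r1:8,r2:Add2,r3:11,r4:Mul1
c4: CDB Add2=14; issue MUL r3<-Mul2 | r0:1,r1:8,r2:14,r3:Mul2,r4:Mul1
c5: issue ADD r2<-Add1 | r0:1,r1:8,r2:Add1,r3:Mul2,r4:Mul1
c6: stall | r0:1,r1:8,r2:Add1,r3:Mul2,r4:Mul1
c7: CDB Mul1=3; issue MUL r0<-Mul1 | r0:Mul1,r1:8,r2:Add1,r3:Mul2,r4:3
c8: CDB Mul2=11; issue ADD r1<-Add2 | r0:Mul1,r1:Add2,r2:Add1,r3:11,r4:3
c9: CDB Add1=4; issue MUL r0<-Mul2 | r0:Mul2,r1:Add2,r2:4,r3:11,r4:3

STATUS = TAG Mul2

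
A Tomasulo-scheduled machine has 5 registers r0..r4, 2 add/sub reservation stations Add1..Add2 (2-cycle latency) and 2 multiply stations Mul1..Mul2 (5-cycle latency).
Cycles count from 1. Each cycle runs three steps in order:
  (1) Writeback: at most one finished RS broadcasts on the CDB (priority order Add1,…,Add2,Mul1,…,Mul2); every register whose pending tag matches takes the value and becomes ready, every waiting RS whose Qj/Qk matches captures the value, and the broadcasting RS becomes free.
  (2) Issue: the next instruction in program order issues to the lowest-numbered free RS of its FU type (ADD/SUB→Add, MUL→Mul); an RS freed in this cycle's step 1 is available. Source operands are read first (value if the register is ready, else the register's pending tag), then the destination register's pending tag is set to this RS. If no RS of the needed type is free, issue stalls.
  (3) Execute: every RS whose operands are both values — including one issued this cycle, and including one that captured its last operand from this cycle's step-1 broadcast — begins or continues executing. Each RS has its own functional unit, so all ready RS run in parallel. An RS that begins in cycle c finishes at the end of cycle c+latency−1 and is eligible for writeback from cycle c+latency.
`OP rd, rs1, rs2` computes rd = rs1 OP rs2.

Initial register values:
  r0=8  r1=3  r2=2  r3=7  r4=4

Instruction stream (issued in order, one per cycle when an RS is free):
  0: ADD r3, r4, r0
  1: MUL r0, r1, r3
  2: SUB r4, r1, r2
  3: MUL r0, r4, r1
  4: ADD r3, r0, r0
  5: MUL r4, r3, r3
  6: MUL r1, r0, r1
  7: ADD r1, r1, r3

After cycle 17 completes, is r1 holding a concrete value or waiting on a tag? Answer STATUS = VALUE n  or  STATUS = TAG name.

STATUS = VALUE 15

  c1: issue ADD r3<-Add1  regs: r0:8,r1:3,r2:2,r3:Add1,r4:4
  c2: issue MUL r0<-Mul1  regs: r0:Mul1,r1:3,r2:2,r3:Add1,r4:4
  c3: CDB Add1=12; issue SUB r4<-Add1  regs: r0:Mul1,r1:3,r2:2,r3:12,r4:Add1
  c4: issue MUL r0<-Mul2  regs: r0:Mul2,r1:3,r2:2,r3:12,r4:Add1
  c5: CDB Add1=1; issue ADD r3<-Add1  regs: r0:Mul2,r1:3,r2:2,r3:Add1,r4:1
  c6: stall  regs: r0:Mul2,r1:3,r2:2,r3:Add1,r4:1
  c7: stall  regs: r0:Mul2,r1:3,r2:2,r3:Add1,r4:1
  c8: CDB Mul1=36; issue MUL r4<-Mul1  regs: r0:Mul2,r1:3,r2:2,r3:Add1,r4:Mul1
  c9: stall  regs: r0:Mul2,r1:3,r2:2,r3:Add1,r4:Mul1
  c10: CDB Mul2=3; issue MUL r1<-Mul2  regs: r0:3,r1:Mul2,r2:2,r3:Add1,r4:Mul1
  c11: issue ADD r1<-Add2  regs: r0:3,r1:Add2,r2:2,r3:Add1,r4:Mul1
  c12: CDB Add1=6  regs: r0:3,r1:Add2,r2:2,r3:6,r4:Mul1
  c13: -  regs: r0:3,r1:Add2,r2:2,r3:6,r4:Mul1
  c14: -  regs: r0:3,r1:Add2,r2:2,r3:6,r4:Mul1
  c15: CDB Mul2=9  regs: r0:3,r1:Add2,r2:2,r3:6,r4:Mul1
  c16: -  regs: r0:3,r1:Add2,r2:2,r3:6,r4:Mul1
  c17: CDB Add2=15  regs: r0:3,r1:15,r2:2,r3:6,r4:Mul1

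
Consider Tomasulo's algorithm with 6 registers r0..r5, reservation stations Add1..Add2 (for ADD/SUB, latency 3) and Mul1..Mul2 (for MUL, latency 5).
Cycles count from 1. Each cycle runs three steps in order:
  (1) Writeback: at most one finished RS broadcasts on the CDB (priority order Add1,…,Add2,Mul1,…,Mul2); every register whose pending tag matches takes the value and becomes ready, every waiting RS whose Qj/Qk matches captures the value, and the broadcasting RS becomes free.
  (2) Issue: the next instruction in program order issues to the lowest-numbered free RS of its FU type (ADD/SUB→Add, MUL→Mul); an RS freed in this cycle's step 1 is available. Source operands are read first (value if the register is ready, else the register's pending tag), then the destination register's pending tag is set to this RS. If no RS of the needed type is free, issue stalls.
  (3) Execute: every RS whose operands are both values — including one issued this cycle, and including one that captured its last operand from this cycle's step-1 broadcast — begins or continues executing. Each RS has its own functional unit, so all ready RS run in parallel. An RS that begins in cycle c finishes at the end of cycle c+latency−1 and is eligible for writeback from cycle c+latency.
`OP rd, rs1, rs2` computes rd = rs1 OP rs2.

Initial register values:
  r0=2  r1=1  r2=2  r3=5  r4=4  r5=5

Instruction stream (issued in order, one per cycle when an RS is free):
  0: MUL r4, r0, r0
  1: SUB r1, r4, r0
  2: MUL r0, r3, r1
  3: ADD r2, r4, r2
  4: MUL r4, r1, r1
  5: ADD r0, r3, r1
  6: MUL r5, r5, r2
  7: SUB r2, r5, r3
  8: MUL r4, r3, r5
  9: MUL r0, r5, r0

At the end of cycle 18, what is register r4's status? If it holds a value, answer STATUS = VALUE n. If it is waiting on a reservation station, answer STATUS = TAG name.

cycle 1: issue MUL r4<-Mul1 // r0:2,r1:1,r2:2,r3:5,r4:Mul1,r5:5
cycle 2: issue SUB r1<-Add1 // r0:2,r1:Add1,r2:2,r3:5,r4:Mul1,r5:5
cycle 3: issue MUL r0<-Mul2 // r0:Mul2,r1:Add1,r2:2,r3:5,r4:Mul1,r5:5
cycle 4: issue ADD r2<-Add2 // r0:Mul2,r1:Add1,r2:Add2,r3:5,r4:Mul1,r5:5
cycle 5: stall // r0:Mul2,r1:Add1,r2:Add2,r3:5,r4:Mul1,r5:5
cycle 6: CDB Mul1=4; issue MUL r4<-Mul1 // r0:Mul2,r1:Add1,r2:Add2,r3:5,r4:Mul1,r5:5
cycle 7: stall // r0:Mul2,r1:Add1,r2:Add2,r3:5,r4:Mul1,r5:5
cycle 8: stall // r0:Mul2,r1:Add1,r2:Add2,r3:5,r4:Mul1,r5:5
cycle 9: CDB Add1=2; issue ADD r0<-Add1 // r0:Add1,r1:2,r2:Add2,r3:5,r4:Mul1,r5:5
cycle 10: CDB Add2=6; stall // r0:Add1,r1:2,r2:6,r3:5,r4:Mul1,r5:5
cycle 11: stall // r0:Add1,r1:2,r2:6,r3:5,r4:Mul1,r5:5
cycle 12: CDB Add1=7; stall // r0:7,r1:2,r2:6,r3:5,r4:Mul1,r5:5
cycle 13: stall // r0:7,r1:2,r2:6,r3:5,r4:Mul1,r5:5
cycle 14: CDB Mul1=4; issue MUL r5<-Mul1 // r0:7,r1:2,r2:6,r3:5,r4:4,r5:Mul1
cycle 15: CDB Mul2=10; issue SUB r2<-Add1 // r0:7,r1:2,r2:Add1,r3:5,r4:4,r5:Mul1
cycle 16: issue MUL r4<-Mul2 // r0:7,r1:2,r2:Add1,r3:5,r4:Mul2,r5:Mul1
cycle 17: stall // r0:7,r1:2,r2:Add1,r3:5,r4:Mul2,r5:Mul1
cycle 18: stall // r0:7,r1:2,r2:Add1,r3:5,r4:Mul2,r5:Mul1

STATUS = TAG Mul2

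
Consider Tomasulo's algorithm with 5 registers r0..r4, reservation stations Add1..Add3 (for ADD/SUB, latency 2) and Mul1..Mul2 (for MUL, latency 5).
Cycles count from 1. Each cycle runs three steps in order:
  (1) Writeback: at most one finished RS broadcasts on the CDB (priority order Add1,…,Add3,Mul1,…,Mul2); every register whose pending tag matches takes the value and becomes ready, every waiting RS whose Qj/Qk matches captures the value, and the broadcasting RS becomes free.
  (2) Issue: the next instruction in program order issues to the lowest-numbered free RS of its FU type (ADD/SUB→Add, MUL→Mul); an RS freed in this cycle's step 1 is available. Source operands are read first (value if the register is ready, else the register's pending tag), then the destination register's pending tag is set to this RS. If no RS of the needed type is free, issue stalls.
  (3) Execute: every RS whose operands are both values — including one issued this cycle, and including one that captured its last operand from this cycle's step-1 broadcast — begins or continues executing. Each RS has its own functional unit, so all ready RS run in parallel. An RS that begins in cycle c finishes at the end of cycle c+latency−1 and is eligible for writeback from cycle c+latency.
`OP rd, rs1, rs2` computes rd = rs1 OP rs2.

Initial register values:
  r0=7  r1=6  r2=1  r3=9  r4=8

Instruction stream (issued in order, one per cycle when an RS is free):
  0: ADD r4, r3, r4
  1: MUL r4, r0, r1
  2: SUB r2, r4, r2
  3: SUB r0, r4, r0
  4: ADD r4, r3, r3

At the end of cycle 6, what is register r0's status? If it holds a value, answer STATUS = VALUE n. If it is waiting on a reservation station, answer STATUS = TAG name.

  c1: issue ADD r4<-Add1  regs: r0:7,r1:6,r2:1,r3:9,r4:Add1
  c2: issue MUL r4<-Mul1  regs: r0:7,r1:6,r2:1,r3:9,r4:Mul1
  c3: CDB Add1=17; issue SUB r2<-Add1  regs: r0:7,r1:6,r2:Add1,r3:9,r4:Mul1
  c4: issue SUB r0<-Add2  regs: r0:Add2,r1:6,r2:Add1,r3:9,r4:Mul1
  c5: issue ADD r4<-Add3  regs: r0:Add2,r1:6,r2:Add1,r3:9,r4:Add3
  c6: -  regs: r0:Add2,r1:6,r2:Add1,r3:9,r4:Add3

STATUS = TAG Add2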